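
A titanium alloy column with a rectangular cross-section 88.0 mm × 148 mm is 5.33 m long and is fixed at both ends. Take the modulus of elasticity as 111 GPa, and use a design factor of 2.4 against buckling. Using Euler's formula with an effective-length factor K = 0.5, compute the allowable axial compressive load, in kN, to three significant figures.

P_allow = 540 kN

Buckling occurs about the weak axis: I_min = h·b³/12 = 148×88.0³/12 = 8.405×10^6 mm⁴ (b = 88.0 mm is the smaller dimension).
Effective length L_e = KL = 0.5×5.33 m = 2665 mm.
Euler critical load P_cr = π²EI/L_e² = π²×111000×8.405×10^6/2665² = 1.296×10^6 N.
P_allow = P_cr/n = 1.296×10^6/2.4 = 540200 N.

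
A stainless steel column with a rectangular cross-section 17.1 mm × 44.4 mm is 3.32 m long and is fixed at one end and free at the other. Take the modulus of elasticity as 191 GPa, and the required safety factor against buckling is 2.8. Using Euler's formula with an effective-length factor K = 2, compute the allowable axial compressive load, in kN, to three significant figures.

Buckling occurs about the weak axis: I_min = h·b³/12 = 44.4×17.1³/12 = 18500 mm⁴ (b = 17.1 mm is the smaller dimension).
Effective length L_e = KL = 2×3.32 m = 6640 mm.
Euler critical load P_cr = π²EI/L_e² = π²×191000×18500/6640² = 791.0 N.
P_allow = P_cr/n = 791.0/2.8 = 282.5 N.

P_allow = 0.283 kN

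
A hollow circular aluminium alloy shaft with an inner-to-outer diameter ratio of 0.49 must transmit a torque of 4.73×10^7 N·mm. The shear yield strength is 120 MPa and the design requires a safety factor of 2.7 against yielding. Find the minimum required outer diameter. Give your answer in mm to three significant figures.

τ_allow = 120/2.7 = 44.44 MPa.
For a hollow shaft τ = 16T/[πd_o³(1−k⁴)] with k = 0.49, so 1−k⁴ = 0.9424.
d_o³ = 16T/[π τ_allow (1−k⁴)] = 16×4.7300×10^7/(π×44.44×0.9424) = 5.752×10^6 mm³.
d_o = 179.2 mm.

d_o = 179 mm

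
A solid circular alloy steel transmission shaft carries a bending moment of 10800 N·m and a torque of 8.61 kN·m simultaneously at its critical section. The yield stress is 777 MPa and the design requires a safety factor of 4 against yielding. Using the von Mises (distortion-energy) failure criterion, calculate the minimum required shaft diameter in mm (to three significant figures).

σ_allow = σ_y/n = 777/4 = 194.2 MPa.
For a solid shaft σ_b = 32M/(πd³) and τ = 16T/(πd³), so the von Mises stress is σ' = (16/πd³)·√(4M²+3T²).
√(4M²+3T²) = √(4×(1.080×10^7)² + 3×(8.610×10^6)²) = 2.625×10^7 N·mm.
d³ = 16×2.625×10^7/(π×194.2) = 688200 mm³.
d = 88.29 mm.

d = 88.3 mm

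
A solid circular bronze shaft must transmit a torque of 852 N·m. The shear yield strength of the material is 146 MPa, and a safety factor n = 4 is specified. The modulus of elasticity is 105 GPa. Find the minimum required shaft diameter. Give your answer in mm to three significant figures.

d = 49.2 mm

Allowable shear stress τ_allow = 146/4 = 36.50 MPa.
For a solid shaft τ = 16T/(πd³), so d³ = 16T/(π τ_allow) = 16×852000/(π×36.50) = 118900 mm³.
d = (118900)^(1/3) = 49.17 mm.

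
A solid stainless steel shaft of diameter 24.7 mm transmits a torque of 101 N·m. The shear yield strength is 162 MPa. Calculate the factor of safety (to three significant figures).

n = 4.75

τ = 16T/(πd³) = 16×101000/(π×24.7³) = 34.14 MPa.
n = τ_limit/τ = 162/34.14 = 4.746.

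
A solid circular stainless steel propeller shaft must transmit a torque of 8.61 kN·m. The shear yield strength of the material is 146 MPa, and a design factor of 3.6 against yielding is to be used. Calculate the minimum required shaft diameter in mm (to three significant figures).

d = 103 mm

Allowable shear stress τ_allow = 146/3.6 = 40.56 MPa.
For a solid shaft τ = 16T/(πd³), so d³ = 16T/(π τ_allow) = 16×8610000/(π×40.56) = 1.081×10^6 mm³.
d = (1.081×10^6)^(1/3) = 102.6 mm.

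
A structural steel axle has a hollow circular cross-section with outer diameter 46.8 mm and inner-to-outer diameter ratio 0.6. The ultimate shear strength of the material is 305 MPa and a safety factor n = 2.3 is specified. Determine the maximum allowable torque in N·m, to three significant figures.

T_allow = 2320 N·m

τ_allow = 305/2.3 = 132.6 MPa.
For a hollow shaft T_allow = τ_allow·πd_o³(1−k⁴)/16 with 1−k⁴ = 0.8704, so πd_o³(1−k⁴)/16 = 17520 mm³.
T_allow = 132.6×17520 = 2.323×10^6 N·mm = 2323 N·m.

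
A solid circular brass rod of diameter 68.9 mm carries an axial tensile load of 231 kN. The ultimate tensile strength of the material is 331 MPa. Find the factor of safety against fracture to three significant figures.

A = πd²/4 = 3728 mm².
σ = F/A = 231000/3728 = 61.96 MPa.
n = 331/61.96 = 5.342.

n = 5.34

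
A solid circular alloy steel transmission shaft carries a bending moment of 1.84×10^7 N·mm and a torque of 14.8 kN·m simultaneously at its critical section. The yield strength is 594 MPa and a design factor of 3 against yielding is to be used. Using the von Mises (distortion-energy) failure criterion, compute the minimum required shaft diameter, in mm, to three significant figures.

d = 105 mm

σ_allow = σ_y/n = 594/3 = 198.0 MPa.
For a solid shaft σ_b = 32M/(πd³) and τ = 16T/(πd³), so the von Mises stress is σ' = (16/πd³)·√(4M²+3T²).
√(4M²+3T²) = √(4×(1.840×10^7)² + 3×(1.480×10^7)²) = 4.485×10^7 N·mm.
d³ = 16×4.485×10^7/(π×198.0) = 1.154×10^6 mm³.
d = 104.9 mm.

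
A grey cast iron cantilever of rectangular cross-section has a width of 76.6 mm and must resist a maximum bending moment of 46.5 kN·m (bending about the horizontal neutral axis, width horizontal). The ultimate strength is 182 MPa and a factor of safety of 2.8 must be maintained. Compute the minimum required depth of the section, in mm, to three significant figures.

σ_allow = 182/2.8 = 65.00 MPa.
For a rectangular section σ = 6M/(bh²), so h² = 6M/(b σ_allow) = 6×4.6500×10^7/(76.6×65.00) = 56040 mm².
h = 236.7 mm.

h = 237 mm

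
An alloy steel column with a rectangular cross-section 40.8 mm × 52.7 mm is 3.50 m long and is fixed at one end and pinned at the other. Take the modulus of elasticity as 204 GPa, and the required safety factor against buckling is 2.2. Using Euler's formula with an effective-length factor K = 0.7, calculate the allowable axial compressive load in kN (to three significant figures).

Buckling occurs about the weak axis: I_min = h·b³/12 = 52.7×40.8³/12 = 298300 mm⁴ (b = 40.8 mm is the smaller dimension).
Effective length L_e = KL = 0.7×3.50 m = 2450 mm.
Euler critical load P_cr = π²EI/L_e² = π²×204000×298300/2450² = 100000 N.
P_allow = P_cr/n = 100000/2.2 = 45480 N.

P_allow = 45.5 kN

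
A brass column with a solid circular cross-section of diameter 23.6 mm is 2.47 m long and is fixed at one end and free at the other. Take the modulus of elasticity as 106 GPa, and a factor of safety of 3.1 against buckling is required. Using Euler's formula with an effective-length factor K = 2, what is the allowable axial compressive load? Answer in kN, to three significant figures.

I = πd⁴/64 = π×23.6⁴/64 = 15230 mm⁴.
Effective length L_e = KL = 2×2.47 m = 4940 mm.
Euler critical load P_cr = π²EI/L_e² = π²×106000×15230/4940² = 652.8 N.
P_allow = P_cr/n = 652.8/3.1 = 210.6 N.

P_allow = 0.211 kN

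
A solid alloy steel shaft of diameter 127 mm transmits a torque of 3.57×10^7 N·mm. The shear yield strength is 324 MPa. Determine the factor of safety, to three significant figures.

τ = 16T/(πd³) = 16×3.5700×10^7/(π×127³) = 88.76 MPa.
n = τ_limit/τ = 324/88.76 = 3.650.

n = 3.65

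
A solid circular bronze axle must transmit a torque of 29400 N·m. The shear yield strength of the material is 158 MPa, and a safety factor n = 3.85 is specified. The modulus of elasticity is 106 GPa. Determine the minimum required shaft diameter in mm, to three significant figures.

d = 154 mm

Allowable shear stress τ_allow = 158/3.85 = 41.04 MPa.
For a solid shaft τ = 16T/(πd³), so d³ = 16T/(π τ_allow) = 16×2.9400×10^7/(π×41.04) = 3.649×10^6 mm³.
d = (3.649×10^6)^(1/3) = 153.9 mm.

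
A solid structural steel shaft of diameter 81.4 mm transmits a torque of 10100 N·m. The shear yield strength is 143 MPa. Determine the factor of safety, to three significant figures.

n = 1.50

τ = 16T/(πd³) = 16×1.0100×10^7/(π×81.4³) = 95.37 MPa.
n = τ_limit/τ = 143/95.37 = 1.499.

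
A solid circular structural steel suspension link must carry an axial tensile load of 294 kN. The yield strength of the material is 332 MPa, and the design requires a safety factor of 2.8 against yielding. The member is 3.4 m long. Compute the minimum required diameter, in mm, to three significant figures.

d = 56.2 mm

Allowable stress σ_allow = 332/2.8 = 118.6 MPa.
Required area A = F/σ_allow = 294000/118.6 = 2480 mm².
A = πd²/4 → d = √(4A/π) = 56.19 mm.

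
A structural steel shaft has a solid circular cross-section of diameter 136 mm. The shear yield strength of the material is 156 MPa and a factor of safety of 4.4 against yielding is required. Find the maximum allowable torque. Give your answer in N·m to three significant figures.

τ_allow = 156/4.4 = 35.45 MPa.
For a solid shaft T_allow = τ_allow·πd³/16; πd³/16 = π×136³/16 = 493900 mm³.
T_allow = 35.45×493900 = 1.751×10^7 N·mm = 17510 N·m.

T_allow = 17500 N·m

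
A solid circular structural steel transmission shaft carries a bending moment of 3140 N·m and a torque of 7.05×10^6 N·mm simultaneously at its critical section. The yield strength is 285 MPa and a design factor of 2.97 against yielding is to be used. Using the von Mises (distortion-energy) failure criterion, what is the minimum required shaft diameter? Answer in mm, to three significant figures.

σ_allow = σ_y/n = 285/2.97 = 95.96 MPa.
For a solid shaft σ_b = 32M/(πd³) and τ = 16T/(πd³), so the von Mises stress is σ' = (16/πd³)·√(4M²+3T²).
√(4M²+3T²) = √(4×(3.140×10^6)² + 3×(7.050×10^6)²) = 1.373×10^7 N·mm.
d³ = 16×1.373×10^7/(π×95.96) = 728800 mm³.
d = 89.99 mm.

d = 90.0 mm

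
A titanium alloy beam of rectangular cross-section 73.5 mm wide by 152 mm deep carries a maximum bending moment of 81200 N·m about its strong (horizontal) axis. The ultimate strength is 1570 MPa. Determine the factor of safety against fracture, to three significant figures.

n = 5.47

Section modulus S = bh²/6 = 73.5×152²/6 = 283000 mm³.
σ = M/S = 8.1200×10^7/283000 = 286.9 MPa.
n = 1570/286.9 = 5.472.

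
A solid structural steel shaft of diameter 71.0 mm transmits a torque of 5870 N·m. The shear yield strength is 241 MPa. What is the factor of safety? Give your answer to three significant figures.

τ = 16T/(πd³) = 16×5870000/(π×71.0³) = 83.53 MPa.
n = τ_limit/τ = 241/83.53 = 2.885.

n = 2.89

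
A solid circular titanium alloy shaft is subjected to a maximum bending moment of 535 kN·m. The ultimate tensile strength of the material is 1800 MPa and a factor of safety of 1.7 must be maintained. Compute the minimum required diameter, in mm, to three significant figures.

σ_allow = 1800/1.7 = 1059 MPa.
For a solid circular section σ = 32M/(πd³), so d³ = 32M/(π σ_allow) = 32×5.3500×10^8/(π×1059) = 5.147×10^6 mm³.
d = 172.7 mm.

d = 173 mm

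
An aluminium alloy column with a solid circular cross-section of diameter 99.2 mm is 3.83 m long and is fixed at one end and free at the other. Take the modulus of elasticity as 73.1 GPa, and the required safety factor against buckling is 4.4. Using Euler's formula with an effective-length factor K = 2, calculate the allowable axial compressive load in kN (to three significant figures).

I = πd⁴/64 = π×99.2⁴/64 = 4.754×10^6 mm⁴.
Effective length L_e = KL = 2×3.83 m = 7660 mm.
Euler critical load P_cr = π²EI/L_e² = π²×73100×4.754×10^6/7660² = 58450 N.
P_allow = P_cr/n = 58450/4.4 = 13280 N.

P_allow = 13.3 kN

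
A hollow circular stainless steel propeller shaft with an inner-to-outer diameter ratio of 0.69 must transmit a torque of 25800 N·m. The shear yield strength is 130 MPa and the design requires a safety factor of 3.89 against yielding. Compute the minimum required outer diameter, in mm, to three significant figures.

τ_allow = 130/3.89 = 33.42 MPa.
For a hollow shaft τ = 16T/[πd_o³(1−k⁴)] with k = 0.69, so 1−k⁴ = 0.7733.
d_o³ = 16T/[π τ_allow (1−k⁴)] = 16×2.5800×10^7/(π×33.42×0.7733) = 5.084×10^6 mm³.
d_o = 172.0 mm.

d_o = 172 mm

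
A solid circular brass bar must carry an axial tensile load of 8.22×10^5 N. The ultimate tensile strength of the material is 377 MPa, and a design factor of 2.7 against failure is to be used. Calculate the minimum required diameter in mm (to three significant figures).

d = 86.6 mm

Allowable stress σ_allow = 377/2.7 = 139.6 MPa.
Required area A = F/σ_allow = 822000/139.6 = 5887 mm².
A = πd²/4 → d = √(4A/π) = 86.58 mm.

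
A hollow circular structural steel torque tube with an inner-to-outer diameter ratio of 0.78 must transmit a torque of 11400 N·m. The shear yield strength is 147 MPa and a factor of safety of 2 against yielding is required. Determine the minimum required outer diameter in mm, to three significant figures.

τ_allow = 147/2 = 73.50 MPa.
For a hollow shaft τ = 16T/[πd_o³(1−k⁴)] with k = 0.78, so 1−k⁴ = 0.6298.
d_o³ = 16T/[π τ_allow (1−k⁴)] = 16×1.1400×10^7/(π×73.50×0.6298) = 1.254×10^6 mm³.
d_o = 107.8 mm.

d_o = 108 mm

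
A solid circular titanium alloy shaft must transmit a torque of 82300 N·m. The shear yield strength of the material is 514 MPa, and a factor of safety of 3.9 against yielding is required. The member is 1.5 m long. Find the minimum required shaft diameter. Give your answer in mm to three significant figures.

d = 147 mm

Allowable shear stress τ_allow = 514/3.9 = 131.8 MPa.
For a solid shaft τ = 16T/(πd³), so d³ = 16T/(π τ_allow) = 16×8.2300×10^7/(π×131.8) = 3.180×10^6 mm³.
d = (3.180×10^6)^(1/3) = 147.1 mm.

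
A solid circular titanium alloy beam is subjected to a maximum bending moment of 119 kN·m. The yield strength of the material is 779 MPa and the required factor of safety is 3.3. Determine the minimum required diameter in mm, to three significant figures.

σ_allow = 779/3.3 = 236.1 MPa.
For a solid circular section σ = 32M/(πd³), so d³ = 32M/(π σ_allow) = 32×1.1900×10^8/(π×236.1) = 5.135×10^6 mm³.
d = 172.5 mm.

d = 173 mm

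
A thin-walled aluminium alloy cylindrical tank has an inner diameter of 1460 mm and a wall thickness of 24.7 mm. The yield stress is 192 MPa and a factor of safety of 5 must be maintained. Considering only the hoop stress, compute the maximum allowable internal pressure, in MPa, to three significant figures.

σ_allow = 192/5 = 38.40 MPa.
σ_h = pD/(2t) → p_allow = 2σ_allow t/D = 2×38.40×24.7/1460 = 1.299 MPa.

p_allow = 1.30 MPa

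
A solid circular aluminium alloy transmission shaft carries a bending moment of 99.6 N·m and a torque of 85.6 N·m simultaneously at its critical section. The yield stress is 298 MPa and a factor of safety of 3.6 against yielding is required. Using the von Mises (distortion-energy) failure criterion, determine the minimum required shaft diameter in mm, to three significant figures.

σ_allow = σ_y/n = 298/3.6 = 82.78 MPa.
For a solid shaft σ_b = 32M/(πd³) and τ = 16T/(πd³), so the von Mises stress is σ' = (16/πd³)·√(4M²+3T²).
√(4M²+3T²) = √(4×(99600)² + 3×(85600)²) = 248300 N·mm.
d³ = 16×248300/(π×82.78) = 15280 mm³.
d = 24.81 mm.

d = 24.8 mm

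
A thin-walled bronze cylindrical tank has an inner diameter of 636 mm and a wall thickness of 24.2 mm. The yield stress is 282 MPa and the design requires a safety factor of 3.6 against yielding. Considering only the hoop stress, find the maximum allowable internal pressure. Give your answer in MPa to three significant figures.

σ_allow = 282/3.6 = 78.33 MPa.
σ_h = pD/(2t) → p_allow = 2σ_allow t/D = 2×78.33×24.2/636 = 5.961 MPa.

p_allow = 5.96 MPa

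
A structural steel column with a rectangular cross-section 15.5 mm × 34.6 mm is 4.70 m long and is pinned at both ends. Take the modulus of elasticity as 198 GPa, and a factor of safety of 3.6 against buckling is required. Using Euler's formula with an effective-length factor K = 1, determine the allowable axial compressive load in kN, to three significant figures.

P_allow = 0.264 kN

Buckling occurs about the weak axis: I_min = h·b³/12 = 34.6×15.5³/12 = 10740 mm⁴ (b = 15.5 mm is the smaller dimension).
Effective length L_e = KL = 1×4.70 m = 4700 mm.
Euler critical load P_cr = π²EI/L_e² = π²×198000×10740/4700² = 949.9 N.
P_allow = P_cr/n = 949.9/3.6 = 263.8 N.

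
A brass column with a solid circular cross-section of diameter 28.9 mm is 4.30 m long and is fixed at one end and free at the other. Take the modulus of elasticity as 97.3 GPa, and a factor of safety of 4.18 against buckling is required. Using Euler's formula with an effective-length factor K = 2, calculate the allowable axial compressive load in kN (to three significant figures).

P_allow = 0.106 kN

I = πd⁴/64 = π×28.9⁴/64 = 34240 mm⁴.
Effective length L_e = KL = 2×4.30 m = 8600 mm.
Euler critical load P_cr = π²EI/L_e² = π²×97300×34240/8600² = 444.6 N.
P_allow = P_cr/n = 444.6/4.18 = 106.4 N.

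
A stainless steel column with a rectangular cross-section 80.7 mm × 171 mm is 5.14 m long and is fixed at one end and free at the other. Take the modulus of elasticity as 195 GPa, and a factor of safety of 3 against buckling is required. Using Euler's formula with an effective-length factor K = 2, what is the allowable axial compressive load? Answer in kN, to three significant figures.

P_allow = 45.5 kN

Buckling occurs about the weak axis: I_min = h·b³/12 = 171×80.7³/12 = 7.489×10^6 mm⁴ (b = 80.7 mm is the smaller dimension).
Effective length L_e = KL = 2×5.14 m = 10280 mm.
Euler critical load P_cr = π²EI/L_e² = π²×195000×7.489×10^6/10280² = 136400 N.
P_allow = P_cr/n = 136400/3 = 45460 N.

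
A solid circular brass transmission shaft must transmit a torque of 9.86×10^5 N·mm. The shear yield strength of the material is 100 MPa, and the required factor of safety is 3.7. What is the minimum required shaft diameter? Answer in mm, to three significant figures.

Allowable shear stress τ_allow = 100/3.7 = 27.03 MPa.
For a solid shaft τ = 16T/(πd³), so d³ = 16T/(π τ_allow) = 16×986000/(π×27.03) = 185800 mm³.
d = (185800)^(1/3) = 57.06 mm.

d = 57.1 mm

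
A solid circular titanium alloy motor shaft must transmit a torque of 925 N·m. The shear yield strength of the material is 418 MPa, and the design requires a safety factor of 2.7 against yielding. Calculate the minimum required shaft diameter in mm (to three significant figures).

Allowable shear stress τ_allow = 418/2.7 = 154.8 MPa.
For a solid shaft τ = 16T/(πd³), so d³ = 16T/(π τ_allow) = 16×925000/(π×154.8) = 30430 mm³.
d = (30430)^(1/3) = 31.22 mm.

d = 31.2 mm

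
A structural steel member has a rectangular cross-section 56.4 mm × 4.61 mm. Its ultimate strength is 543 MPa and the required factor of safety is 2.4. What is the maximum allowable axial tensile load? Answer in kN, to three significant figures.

F_allow = 58.8 kN

σ_allow = 543/2.4 = 226.2 MPa.
A = 56.4×4.61 = 260.0 mm².
F_allow = σ_allow × A = 226.2×260.0 = 58830 N.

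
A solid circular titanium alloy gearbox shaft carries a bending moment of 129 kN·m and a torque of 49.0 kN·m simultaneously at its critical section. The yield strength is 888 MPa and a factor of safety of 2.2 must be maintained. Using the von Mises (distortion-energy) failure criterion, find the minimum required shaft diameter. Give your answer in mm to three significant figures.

d = 151 mm

σ_allow = σ_y/n = 888/2.2 = 403.6 MPa.
For a solid shaft σ_b = 32M/(πd³) and τ = 16T/(πd³), so the von Mises stress is σ' = (16/πd³)·√(4M²+3T²).
√(4M²+3T²) = √(4×(1.290×10^8)² + 3×(4.900×10^7)²) = 2.716×10^8 N·mm.
d³ = 16×2.716×10^8/(π×403.6) = 3.427×10^6 mm³.
d = 150.8 mm.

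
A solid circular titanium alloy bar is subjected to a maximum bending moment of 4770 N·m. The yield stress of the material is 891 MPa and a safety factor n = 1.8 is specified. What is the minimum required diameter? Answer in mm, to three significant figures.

σ_allow = 891/1.8 = 495.0 MPa.
For a solid circular section σ = 32M/(πd³), so d³ = 32M/(π σ_allow) = 32×4770000/(π×495.0) = 98160 mm³.
d = 46.13 mm.

d = 46.1 mm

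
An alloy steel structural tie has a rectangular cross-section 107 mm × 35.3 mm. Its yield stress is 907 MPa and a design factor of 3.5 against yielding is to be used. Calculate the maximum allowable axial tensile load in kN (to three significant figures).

F_allow = 979 kN

σ_allow = 907/3.5 = 259.1 MPa.
A = 107×35.3 = 3777 mm².
F_allow = σ_allow × A = 259.1×3777 = 978800 N.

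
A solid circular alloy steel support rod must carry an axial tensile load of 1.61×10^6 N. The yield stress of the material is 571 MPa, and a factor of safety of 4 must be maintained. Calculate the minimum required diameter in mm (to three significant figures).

d = 120 mm

Allowable stress σ_allow = 571/4 = 142.8 MPa.
Required area A = F/σ_allow = 1610000/142.8 = 11280 mm².
A = πd²/4 → d = √(4A/π) = 119.8 mm.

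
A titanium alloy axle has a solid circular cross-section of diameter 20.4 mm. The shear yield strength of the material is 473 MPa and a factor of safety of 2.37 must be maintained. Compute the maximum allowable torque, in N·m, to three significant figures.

τ_allow = 473/2.37 = 199.6 MPa.
For a solid shaft T_allow = τ_allow·πd³/16; πd³/16 = π×20.4³/16 = 1667 mm³.
T_allow = 199.6×1667 = 332700 N·mm = 332.7 N·m.

T_allow = 333 N·m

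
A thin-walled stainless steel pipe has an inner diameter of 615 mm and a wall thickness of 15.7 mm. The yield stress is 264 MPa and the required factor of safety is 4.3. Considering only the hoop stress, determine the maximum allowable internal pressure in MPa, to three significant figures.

σ_allow = 264/4.3 = 61.40 MPa.
σ_h = pD/(2t) → p_allow = 2σ_allow t/D = 2×61.40×15.7/615 = 3.135 MPa.

p_allow = 3.13 MPa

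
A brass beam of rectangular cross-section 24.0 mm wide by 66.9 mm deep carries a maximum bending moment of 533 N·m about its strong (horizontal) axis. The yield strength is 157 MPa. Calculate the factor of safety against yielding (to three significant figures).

Section modulus S = bh²/6 = 24.0×66.9²/6 = 17900 mm³.
σ = M/S = 533000/17900 = 29.77 MPa.
n = 157/29.77 = 5.273.

n = 5.27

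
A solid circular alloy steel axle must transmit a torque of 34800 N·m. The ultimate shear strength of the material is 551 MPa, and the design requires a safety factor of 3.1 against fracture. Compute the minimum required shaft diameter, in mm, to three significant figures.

Allowable shear stress τ_allow = 551/3.1 = 177.7 MPa.
For a solid shaft τ = 16T/(πd³), so d³ = 16T/(π τ_allow) = 16×3.4800×10^7/(π×177.7) = 997100 mm³.
d = (997100)^(1/3) = 99.90 mm.

d = 99.9 mm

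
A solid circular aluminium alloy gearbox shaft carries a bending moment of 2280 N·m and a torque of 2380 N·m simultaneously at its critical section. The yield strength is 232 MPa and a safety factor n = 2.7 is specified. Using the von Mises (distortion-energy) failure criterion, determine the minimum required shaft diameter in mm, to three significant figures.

σ_allow = σ_y/n = 232/2.7 = 85.93 MPa.
For a solid shaft σ_b = 32M/(πd³) and τ = 16T/(πd³), so the von Mises stress is σ' = (16/πd³)·√(4M²+3T²).
√(4M²+3T²) = √(4×(2.280×10^6)² + 3×(2.380×10^6)²) = 6.147×10^6 N·mm.
d³ = 16×6.147×10^6/(π×85.93) = 364300 mm³.
d = 71.42 mm.

d = 71.4 mm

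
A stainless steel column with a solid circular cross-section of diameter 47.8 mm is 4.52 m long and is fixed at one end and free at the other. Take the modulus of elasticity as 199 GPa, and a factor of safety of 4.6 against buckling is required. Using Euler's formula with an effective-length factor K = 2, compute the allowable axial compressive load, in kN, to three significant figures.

P_allow = 1.34 kN

I = πd⁴/64 = π×47.8⁴/64 = 256300 mm⁴.
Effective length L_e = KL = 2×4.52 m = 9040 mm.
Euler critical load P_cr = π²EI/L_e² = π²×199000×256300/9040² = 6159 N.
P_allow = P_cr/n = 6159/4.6 = 1339 N.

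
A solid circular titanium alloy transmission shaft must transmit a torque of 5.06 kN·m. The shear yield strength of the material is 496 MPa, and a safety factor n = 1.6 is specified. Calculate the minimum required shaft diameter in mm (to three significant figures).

Allowable shear stress τ_allow = 496/1.6 = 310.0 MPa.
For a solid shaft τ = 16T/(πd³), so d³ = 16T/(π τ_allow) = 16×5060000/(π×310.0) = 83130 mm³.
d = (83130)^(1/3) = 43.64 mm.

d = 43.6 mm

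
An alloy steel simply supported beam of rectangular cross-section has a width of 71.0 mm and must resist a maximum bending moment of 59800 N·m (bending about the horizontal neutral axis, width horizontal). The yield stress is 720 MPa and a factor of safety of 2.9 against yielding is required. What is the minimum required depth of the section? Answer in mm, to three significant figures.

σ_allow = 720/2.9 = 248.3 MPa.
For a rectangular section σ = 6M/(bh²), so h² = 6M/(b σ_allow) = 6×5.9800×10^7/(71.0×248.3) = 20350 mm².
h = 142.7 mm.

h = 143 mm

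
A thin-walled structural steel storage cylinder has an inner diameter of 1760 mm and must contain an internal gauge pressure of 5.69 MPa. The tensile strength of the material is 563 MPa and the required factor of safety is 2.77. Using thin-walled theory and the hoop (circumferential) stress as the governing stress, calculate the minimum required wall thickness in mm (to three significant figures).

t = 24.6 mm

σ_allow = 563/2.77 = 203.2 MPa.
Hoop stress σ_h = pD/(2t), so t = pD/(2σ_allow) = 5.69×1760/(2×203.2) = 24.64 mm.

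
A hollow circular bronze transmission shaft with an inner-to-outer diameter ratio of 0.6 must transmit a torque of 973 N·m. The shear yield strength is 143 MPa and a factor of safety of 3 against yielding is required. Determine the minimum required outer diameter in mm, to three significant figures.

τ_allow = 143/3 = 47.67 MPa.
For a hollow shaft τ = 16T/[πd_o³(1−k⁴)] with k = 0.6, so 1−k⁴ = 0.8704.
d_o³ = 16T/[π τ_allow (1−k⁴)] = 16×973000/(π×47.67×0.8704) = 119400 mm³.
d_o = 49.25 mm.

d_o = 49.2 mm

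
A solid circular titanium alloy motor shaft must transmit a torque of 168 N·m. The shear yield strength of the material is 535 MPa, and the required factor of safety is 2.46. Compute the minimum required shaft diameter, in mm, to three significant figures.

Allowable shear stress τ_allow = 535/2.46 = 217.5 MPa.
For a solid shaft τ = 16T/(πd³), so d³ = 16T/(π τ_allow) = 16×168000/(π×217.5) = 3934 mm³.
d = (3934)^(1/3) = 15.79 mm.

d = 15.8 mm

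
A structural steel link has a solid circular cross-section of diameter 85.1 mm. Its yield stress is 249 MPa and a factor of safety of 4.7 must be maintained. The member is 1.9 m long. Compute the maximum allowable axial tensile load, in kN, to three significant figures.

F_allow = 301 kN

σ_allow = 249/4.7 = 52.98 MPa.
A = πd²/4 = π×85.1²/4 = 5688 mm².
F_allow = σ_allow × A = 52.98×5688 = 301300 N.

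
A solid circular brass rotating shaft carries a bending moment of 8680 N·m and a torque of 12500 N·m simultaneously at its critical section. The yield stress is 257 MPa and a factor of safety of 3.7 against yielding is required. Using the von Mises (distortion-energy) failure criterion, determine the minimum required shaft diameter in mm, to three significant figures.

σ_allow = σ_y/n = 257/3.7 = 69.46 MPa.
For a solid shaft σ_b = 32M/(πd³) and τ = 16T/(πd³), so the von Mises stress is σ' = (16/πd³)·√(4M²+3T²).
√(4M²+3T²) = √(4×(8.680×10^6)² + 3×(1.250×10^7)²) = 2.775×10^7 N·mm.
d³ = 16×2.775×10^7/(π×69.46) = 2.035×10^6 mm³.
d = 126.7 mm.

d = 127 mm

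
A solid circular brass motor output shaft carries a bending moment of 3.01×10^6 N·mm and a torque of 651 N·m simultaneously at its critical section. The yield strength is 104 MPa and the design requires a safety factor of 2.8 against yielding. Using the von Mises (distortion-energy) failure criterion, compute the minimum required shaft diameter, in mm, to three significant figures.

d = 94.3 mm

σ_allow = σ_y/n = 104/2.8 = 37.14 MPa.
For a solid shaft σ_b = 32M/(πd³) and τ = 16T/(πd³), so the von Mises stress is σ' = (16/πd³)·√(4M²+3T²).
√(4M²+3T²) = √(4×(3.010×10^6)² + 3×(651000)²) = 6.125×10^6 N·mm.
d³ = 16×6.125×10^6/(π×37.14) = 839800 mm³.
d = 94.35 mm.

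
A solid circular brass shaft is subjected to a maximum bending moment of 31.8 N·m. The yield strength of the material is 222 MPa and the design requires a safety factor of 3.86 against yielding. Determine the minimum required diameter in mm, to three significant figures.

σ_allow = 222/3.86 = 57.51 MPa.
For a solid circular section σ = 32M/(πd³), so d³ = 32M/(π σ_allow) = 32×31800/(π×57.51) = 5632 mm³.
d = 17.79 mm.

d = 17.8 mm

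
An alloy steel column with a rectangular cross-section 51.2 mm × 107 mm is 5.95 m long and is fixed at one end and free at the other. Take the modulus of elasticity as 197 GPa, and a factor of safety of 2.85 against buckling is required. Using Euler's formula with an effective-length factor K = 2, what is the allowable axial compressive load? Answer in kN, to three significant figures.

P_allow = 5.77 kN

Buckling occurs about the weak axis: I_min = h·b³/12 = 107×51.2³/12 = 1.197×10^6 mm⁴ (b = 51.2 mm is the smaller dimension).
Effective length L_e = KL = 2×5.95 m = 11900 mm.
Euler critical load P_cr = π²EI/L_e² = π²×197000×1.197×10^6/11900² = 16430 N.
P_allow = P_cr/n = 16430/2.85 = 5766 N.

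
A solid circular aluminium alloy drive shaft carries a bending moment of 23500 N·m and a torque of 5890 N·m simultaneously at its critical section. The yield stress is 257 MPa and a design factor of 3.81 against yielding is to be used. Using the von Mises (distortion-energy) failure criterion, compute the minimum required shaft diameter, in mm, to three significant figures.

σ_allow = σ_y/n = 257/3.81 = 67.45 MPa.
For a solid shaft σ_b = 32M/(πd³) and τ = 16T/(πd³), so the von Mises stress is σ' = (16/πd³)·√(4M²+3T²).
√(4M²+3T²) = √(4×(2.350×10^7)² + 3×(5.890×10^6)²) = 4.809×10^7 N·mm.
d³ = 16×4.809×10^7/(π×67.45) = 3.631×10^6 mm³.
d = 153.7 mm.

d = 154 mm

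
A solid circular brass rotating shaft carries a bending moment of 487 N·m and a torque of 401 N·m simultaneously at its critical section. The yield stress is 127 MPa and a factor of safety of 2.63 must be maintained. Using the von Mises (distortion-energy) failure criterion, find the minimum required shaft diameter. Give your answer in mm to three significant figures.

d = 50.2 mm

σ_allow = σ_y/n = 127/2.63 = 48.29 MPa.
For a solid shaft σ_b = 32M/(πd³) and τ = 16T/(πd³), so the von Mises stress is σ' = (16/πd³)·√(4M²+3T²).
√(4M²+3T²) = √(4×(487000)² + 3×(401000)²) = 1.196×10^6 N·mm.
d³ = 16×1.196×10^6/(π×48.29) = 126200 mm³.
d = 50.16 mm.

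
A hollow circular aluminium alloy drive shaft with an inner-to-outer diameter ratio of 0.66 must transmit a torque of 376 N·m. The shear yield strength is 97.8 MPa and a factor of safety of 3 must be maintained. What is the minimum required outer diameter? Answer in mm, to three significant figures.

d_o = 41.7 mm

τ_allow = 97.8/3 = 32.60 MPa.
For a hollow shaft τ = 16T/[πd_o³(1−k⁴)] with k = 0.66, so 1−k⁴ = 0.8103.
d_o³ = 16T/[π τ_allow (1−k⁴)] = 16×376000/(π×32.60×0.8103) = 72500 mm³.
d_o = 41.70 mm.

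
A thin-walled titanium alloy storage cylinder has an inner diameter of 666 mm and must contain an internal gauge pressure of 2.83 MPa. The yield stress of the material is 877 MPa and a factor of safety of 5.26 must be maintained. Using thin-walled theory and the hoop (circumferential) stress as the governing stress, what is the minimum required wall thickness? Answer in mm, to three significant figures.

t = 5.65 mm

σ_allow = 877/5.26 = 166.7 MPa.
Hoop stress σ_h = pD/(2t), so t = pD/(2σ_allow) = 2.83×666/(2×166.7) = 5.652 mm.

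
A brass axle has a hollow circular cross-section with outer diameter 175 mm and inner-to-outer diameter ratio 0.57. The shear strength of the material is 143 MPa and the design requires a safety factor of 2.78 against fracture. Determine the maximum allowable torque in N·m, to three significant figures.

τ_allow = 143/2.78 = 51.44 MPa.
For a hollow shaft T_allow = τ_allow·πd_o³(1−k⁴)/16 with 1−k⁴ = 0.8944, so πd_o³(1−k⁴)/16 = 941200 mm³.
T_allow = 51.44×941200 = 4.842×10^7 N·mm = 48420 N·m.

T_allow = 48400 N·m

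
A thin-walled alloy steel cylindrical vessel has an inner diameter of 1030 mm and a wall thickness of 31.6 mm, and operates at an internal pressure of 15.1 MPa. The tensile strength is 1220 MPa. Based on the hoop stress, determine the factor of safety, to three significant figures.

σ_h = pD/(2t) = 15.1×1030/(2×31.6) = 246.1 MPa.
n = 1220/246.1 = 4.958.

n = 4.96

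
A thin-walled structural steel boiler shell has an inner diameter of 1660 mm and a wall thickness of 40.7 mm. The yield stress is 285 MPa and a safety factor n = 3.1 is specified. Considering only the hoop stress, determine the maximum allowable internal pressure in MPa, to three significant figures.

σ_allow = 285/3.1 = 91.94 MPa.
σ_h = pD/(2t) → p_allow = 2σ_allow t/D = 2×91.94×40.7/1660 = 4.508 MPa.

p_allow = 4.51 MPa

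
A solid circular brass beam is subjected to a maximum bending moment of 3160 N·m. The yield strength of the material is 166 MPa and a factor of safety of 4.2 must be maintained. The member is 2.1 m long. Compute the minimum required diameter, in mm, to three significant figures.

σ_allow = 166/4.2 = 39.52 MPa.
For a solid circular section σ = 32M/(πd³), so d³ = 32M/(π σ_allow) = 32×3160000/(π×39.52) = 814400 mm³.
d = 93.38 mm.

d = 93.4 mm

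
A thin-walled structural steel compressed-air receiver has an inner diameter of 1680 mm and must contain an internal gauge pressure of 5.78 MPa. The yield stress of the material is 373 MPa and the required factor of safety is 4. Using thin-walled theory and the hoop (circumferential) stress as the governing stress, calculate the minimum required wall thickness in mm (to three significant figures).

σ_allow = 373/4 = 93.25 MPa.
Hoop stress σ_h = pD/(2t), so t = pD/(2σ_allow) = 5.78×1680/(2×93.25) = 52.07 mm.

t = 52.1 mm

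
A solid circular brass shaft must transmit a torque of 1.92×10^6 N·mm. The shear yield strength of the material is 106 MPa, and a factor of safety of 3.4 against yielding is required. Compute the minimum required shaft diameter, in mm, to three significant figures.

Allowable shear stress τ_allow = 106/3.4 = 31.18 MPa.
For a solid shaft τ = 16T/(πd³), so d³ = 16T/(π τ_allow) = 16×1920000/(π×31.18) = 313600 mm³.
d = (313600)^(1/3) = 67.94 mm.

d = 67.9 mm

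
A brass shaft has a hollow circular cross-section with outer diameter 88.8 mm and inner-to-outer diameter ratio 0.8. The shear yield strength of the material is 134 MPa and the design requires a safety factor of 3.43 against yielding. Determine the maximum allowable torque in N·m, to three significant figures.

τ_allow = 134/3.43 = 39.07 MPa.
For a hollow shaft T_allow = τ_allow·πd_o³(1−k⁴)/16 with 1−k⁴ = 0.5904, so πd_o³(1−k⁴)/16 = 81170 mm³.
T_allow = 39.07×81170 = 3.171×10^6 N·mm = 3171 N·m.

T_allow = 3170 N·m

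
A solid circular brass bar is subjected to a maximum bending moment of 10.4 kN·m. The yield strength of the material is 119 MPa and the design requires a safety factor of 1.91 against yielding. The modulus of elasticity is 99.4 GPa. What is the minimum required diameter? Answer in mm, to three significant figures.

σ_allow = 119/1.91 = 62.30 MPa.
For a solid circular section σ = 32M/(πd³), so d³ = 32M/(π σ_allow) = 32×1.0400×10^7/(π×62.30) = 1.700×10^6 mm³.
d = 119.4 mm.

d = 119 mm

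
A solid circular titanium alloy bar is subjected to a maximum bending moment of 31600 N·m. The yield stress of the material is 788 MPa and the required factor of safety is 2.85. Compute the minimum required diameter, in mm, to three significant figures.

σ_allow = 788/2.85 = 276.5 MPa.
For a solid circular section σ = 32M/(πd³), so d³ = 32M/(π σ_allow) = 32×3.1600×10^7/(π×276.5) = 1.164×10^6 mm³.
d = 105.2 mm.

d = 105 mm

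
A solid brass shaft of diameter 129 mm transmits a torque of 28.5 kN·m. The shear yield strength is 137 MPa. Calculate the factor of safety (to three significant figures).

τ = 16T/(πd³) = 16×2.8500×10^7/(π×129³) = 67.62 MPa.
n = τ_limit/τ = 137/67.62 = 2.026.

n = 2.03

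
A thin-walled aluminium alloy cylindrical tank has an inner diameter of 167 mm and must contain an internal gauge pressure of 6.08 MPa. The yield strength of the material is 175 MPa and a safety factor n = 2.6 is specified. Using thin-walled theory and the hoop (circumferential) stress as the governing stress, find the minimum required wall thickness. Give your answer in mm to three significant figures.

σ_allow = 175/2.6 = 67.31 MPa.
Hoop stress σ_h = pD/(2t), so t = pD/(2σ_allow) = 6.08×167/(2×67.31) = 7.543 mm.

t = 7.54 mm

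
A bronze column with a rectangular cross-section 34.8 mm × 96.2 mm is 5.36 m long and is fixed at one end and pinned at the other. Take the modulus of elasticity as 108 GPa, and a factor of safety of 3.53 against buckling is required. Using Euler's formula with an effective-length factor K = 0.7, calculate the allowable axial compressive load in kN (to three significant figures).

Buckling occurs about the weak axis: I_min = h·b³/12 = 96.2×34.8³/12 = 337900 mm⁴ (b = 34.8 mm is the smaller dimension).
Effective length L_e = KL = 0.7×5.36 m = 3752 mm.
Euler critical load P_cr = π²EI/L_e² = π²×108000×337900/3752² = 25580 N.
P_allow = P_cr/n = 25580/3.53 = 7247 N.

P_allow = 7.25 kN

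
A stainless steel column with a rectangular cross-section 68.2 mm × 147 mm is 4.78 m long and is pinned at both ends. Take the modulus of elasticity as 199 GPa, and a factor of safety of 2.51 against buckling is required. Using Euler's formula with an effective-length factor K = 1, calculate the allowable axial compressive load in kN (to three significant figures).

P_allow = 133 kN

Buckling occurs about the weak axis: I_min = h·b³/12 = 147×68.2³/12 = 3.886×10^6 mm⁴ (b = 68.2 mm is the smaller dimension).
Effective length L_e = KL = 1×4.78 m = 4780 mm.
Euler critical load P_cr = π²EI/L_e² = π²×199000×3.886×10^6/4780² = 334000 N.
P_allow = P_cr/n = 334000/2.51 = 133100 N.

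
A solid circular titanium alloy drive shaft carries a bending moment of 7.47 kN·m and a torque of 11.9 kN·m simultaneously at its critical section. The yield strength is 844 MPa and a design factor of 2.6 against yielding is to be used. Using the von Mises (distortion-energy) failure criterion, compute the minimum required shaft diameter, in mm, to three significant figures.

σ_allow = σ_y/n = 844/2.6 = 324.6 MPa.
For a solid shaft σ_b = 32M/(πd³) and τ = 16T/(πd³), so the von Mises stress is σ' = (16/πd³)·√(4M²+3T²).
√(4M²+3T²) = √(4×(7.470×10^6)² + 3×(1.190×10^7)²) = 2.546×10^7 N·mm.
d³ = 16×2.546×10^7/(π×324.6) = 399400 mm³.
d = 73.64 mm.

d = 73.6 mm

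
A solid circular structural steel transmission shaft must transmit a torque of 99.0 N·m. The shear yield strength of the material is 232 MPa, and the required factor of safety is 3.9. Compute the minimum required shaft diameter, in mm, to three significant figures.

d = 20.4 mm

Allowable shear stress τ_allow = 232/3.9 = 59.49 MPa.
For a solid shaft τ = 16T/(πd³), so d³ = 16T/(π τ_allow) = 16×99000/(π×59.49) = 8476 mm³.
d = (8476)^(1/3) = 20.39 mm.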